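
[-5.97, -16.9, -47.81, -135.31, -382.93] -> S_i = -5.97*2.83^i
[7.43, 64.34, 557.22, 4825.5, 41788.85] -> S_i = 7.43*8.66^i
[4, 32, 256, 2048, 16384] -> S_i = 4*8^i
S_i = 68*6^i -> [68, 408, 2448, 14688, 88128]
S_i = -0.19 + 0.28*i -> [-0.19, 0.09, 0.37, 0.65, 0.93]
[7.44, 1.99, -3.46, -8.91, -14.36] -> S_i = 7.44 + -5.45*i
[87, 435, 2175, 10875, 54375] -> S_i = 87*5^i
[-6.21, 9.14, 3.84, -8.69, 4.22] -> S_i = Random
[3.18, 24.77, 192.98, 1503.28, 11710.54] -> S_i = 3.18*7.79^i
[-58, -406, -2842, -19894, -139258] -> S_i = -58*7^i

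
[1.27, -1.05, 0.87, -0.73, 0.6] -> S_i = 1.27*(-0.83)^i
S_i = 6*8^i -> [6, 48, 384, 3072, 24576]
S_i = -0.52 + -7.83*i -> [-0.52, -8.35, -16.18, -24.01, -31.84]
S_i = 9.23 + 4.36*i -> [9.23, 13.59, 17.95, 22.31, 26.67]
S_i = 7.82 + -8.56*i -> [7.82, -0.74, -9.3, -17.86, -26.42]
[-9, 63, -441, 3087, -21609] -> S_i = -9*-7^i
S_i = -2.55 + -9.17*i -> [-2.55, -11.72, -20.89, -30.06, -39.23]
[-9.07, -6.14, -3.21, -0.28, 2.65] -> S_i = -9.07 + 2.93*i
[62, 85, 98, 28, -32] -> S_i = Random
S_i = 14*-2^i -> [14, -28, 56, -112, 224]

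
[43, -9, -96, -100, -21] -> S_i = Random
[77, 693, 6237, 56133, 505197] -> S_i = 77*9^i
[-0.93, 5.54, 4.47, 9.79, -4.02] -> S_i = Random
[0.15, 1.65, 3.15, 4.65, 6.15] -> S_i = 0.15 + 1.50*i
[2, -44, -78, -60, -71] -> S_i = Random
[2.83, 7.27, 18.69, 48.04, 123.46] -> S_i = 2.83*2.57^i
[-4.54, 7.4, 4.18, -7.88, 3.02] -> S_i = Random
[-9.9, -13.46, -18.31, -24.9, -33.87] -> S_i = -9.90*1.36^i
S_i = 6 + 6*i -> [6, 12, 18, 24, 30]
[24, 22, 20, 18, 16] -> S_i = 24 + -2*i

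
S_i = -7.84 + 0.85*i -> [-7.84, -6.99, -6.14, -5.29, -4.44]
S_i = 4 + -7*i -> [4, -3, -10, -17, -24]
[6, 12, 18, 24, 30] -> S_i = 6 + 6*i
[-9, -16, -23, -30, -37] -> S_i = -9 + -7*i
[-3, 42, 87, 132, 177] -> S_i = -3 + 45*i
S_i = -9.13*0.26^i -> [-9.13, -2.37, -0.62, -0.16, -0.04]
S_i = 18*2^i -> [18, 36, 72, 144, 288]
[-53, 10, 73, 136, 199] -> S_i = -53 + 63*i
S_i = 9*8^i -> [9, 72, 576, 4608, 36864]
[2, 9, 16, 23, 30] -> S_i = 2 + 7*i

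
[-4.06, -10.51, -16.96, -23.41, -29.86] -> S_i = -4.06 + -6.45*i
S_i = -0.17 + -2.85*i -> [-0.17, -3.02, -5.87, -8.72, -11.57]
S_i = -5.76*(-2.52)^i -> [-5.76, 14.52, -36.58, 92.18, -232.29]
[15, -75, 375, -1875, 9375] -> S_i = 15*-5^i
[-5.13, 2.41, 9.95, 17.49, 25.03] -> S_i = -5.13 + 7.54*i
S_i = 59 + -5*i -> [59, 54, 49, 44, 39]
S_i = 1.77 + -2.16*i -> [1.77, -0.39, -2.55, -4.71, -6.87]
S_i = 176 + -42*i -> [176, 134, 92, 50, 8]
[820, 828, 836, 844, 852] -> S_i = 820 + 8*i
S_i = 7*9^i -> [7, 63, 567, 5103, 45927]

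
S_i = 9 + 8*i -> [9, 17, 25, 33, 41]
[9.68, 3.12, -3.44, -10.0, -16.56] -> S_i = 9.68 + -6.56*i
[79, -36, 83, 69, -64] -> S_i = Random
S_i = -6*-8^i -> [-6, 48, -384, 3072, -24576]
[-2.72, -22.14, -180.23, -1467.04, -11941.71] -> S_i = -2.72*8.14^i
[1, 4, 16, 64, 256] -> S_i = 1*4^i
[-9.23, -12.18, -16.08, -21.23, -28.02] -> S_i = -9.23*1.32^i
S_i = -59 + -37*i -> [-59, -96, -133, -170, -207]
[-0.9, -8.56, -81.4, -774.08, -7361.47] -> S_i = -0.90*9.51^i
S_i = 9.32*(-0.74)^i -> [9.32, -6.9, 5.1, -3.78, 2.79]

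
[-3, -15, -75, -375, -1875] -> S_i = -3*5^i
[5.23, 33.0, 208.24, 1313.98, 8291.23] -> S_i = 5.23*6.31^i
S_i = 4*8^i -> [4, 32, 256, 2048, 16384]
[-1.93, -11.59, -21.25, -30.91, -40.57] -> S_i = -1.93 + -9.66*i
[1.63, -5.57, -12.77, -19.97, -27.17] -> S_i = 1.63 + -7.20*i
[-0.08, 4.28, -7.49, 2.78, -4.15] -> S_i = Random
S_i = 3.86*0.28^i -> [3.86, 1.08, 0.3, 0.08, 0.02]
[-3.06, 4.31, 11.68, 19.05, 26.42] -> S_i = -3.06 + 7.37*i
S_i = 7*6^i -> [7, 42, 252, 1512, 9072]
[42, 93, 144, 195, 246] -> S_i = 42 + 51*i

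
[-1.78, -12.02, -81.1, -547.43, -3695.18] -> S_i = -1.78*6.75^i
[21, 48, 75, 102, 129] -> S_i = 21 + 27*i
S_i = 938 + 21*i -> [938, 959, 980, 1001, 1022]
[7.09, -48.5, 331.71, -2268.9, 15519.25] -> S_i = 7.09*(-6.84)^i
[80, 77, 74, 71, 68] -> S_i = 80 + -3*i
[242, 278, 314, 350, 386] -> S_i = 242 + 36*i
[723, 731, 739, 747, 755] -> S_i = 723 + 8*i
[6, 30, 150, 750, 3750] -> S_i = 6*5^i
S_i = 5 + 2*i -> [5, 7, 9, 11, 13]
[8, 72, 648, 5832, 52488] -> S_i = 8*9^i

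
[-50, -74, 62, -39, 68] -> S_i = Random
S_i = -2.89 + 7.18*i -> [-2.89, 4.29, 11.47, 18.65, 25.83]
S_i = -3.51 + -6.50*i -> [-3.51, -10.01, -16.51, -23.01, -29.51]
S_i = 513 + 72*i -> [513, 585, 657, 729, 801]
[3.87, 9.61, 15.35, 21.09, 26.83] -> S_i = 3.87 + 5.74*i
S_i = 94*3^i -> [94, 282, 846, 2538, 7614]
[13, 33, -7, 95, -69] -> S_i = Random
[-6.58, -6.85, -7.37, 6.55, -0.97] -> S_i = Random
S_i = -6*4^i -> [-6, -24, -96, -384, -1536]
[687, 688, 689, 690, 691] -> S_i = 687 + 1*i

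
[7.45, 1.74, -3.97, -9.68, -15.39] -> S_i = 7.45 + -5.71*i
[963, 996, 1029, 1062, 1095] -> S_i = 963 + 33*i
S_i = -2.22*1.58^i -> [-2.22, -3.51, -5.54, -8.76, -13.84]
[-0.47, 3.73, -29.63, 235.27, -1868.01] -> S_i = -0.47*(-7.94)^i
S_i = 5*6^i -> [5, 30, 180, 1080, 6480]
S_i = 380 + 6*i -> [380, 386, 392, 398, 404]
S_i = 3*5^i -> [3, 15, 75, 375, 1875]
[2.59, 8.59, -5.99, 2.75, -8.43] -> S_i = Random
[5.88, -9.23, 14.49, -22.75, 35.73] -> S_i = 5.88*(-1.57)^i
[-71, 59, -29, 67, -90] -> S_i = Random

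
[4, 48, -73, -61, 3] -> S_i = Random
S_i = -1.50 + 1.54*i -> [-1.5, 0.04, 1.58, 3.12, 4.66]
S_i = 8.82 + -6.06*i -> [8.82, 2.76, -3.3, -9.36, -15.42]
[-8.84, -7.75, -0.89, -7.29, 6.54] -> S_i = Random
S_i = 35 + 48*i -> [35, 83, 131, 179, 227]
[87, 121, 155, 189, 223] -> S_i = 87 + 34*i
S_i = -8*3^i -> [-8, -24, -72, -216, -648]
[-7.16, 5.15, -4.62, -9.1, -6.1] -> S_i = Random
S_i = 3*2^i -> [3, 6, 12, 24, 48]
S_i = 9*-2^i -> [9, -18, 36, -72, 144]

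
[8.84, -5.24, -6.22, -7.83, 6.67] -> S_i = Random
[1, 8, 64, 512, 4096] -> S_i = 1*8^i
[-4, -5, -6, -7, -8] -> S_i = -4 + -1*i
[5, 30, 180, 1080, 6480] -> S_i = 5*6^i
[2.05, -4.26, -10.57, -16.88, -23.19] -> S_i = 2.05 + -6.31*i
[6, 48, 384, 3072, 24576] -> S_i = 6*8^i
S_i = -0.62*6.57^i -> [-0.62, -4.07, -26.76, -175.83, -1155.19]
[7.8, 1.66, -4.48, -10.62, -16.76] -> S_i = 7.80 + -6.14*i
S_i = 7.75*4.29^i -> [7.75, 33.25, 142.63, 611.89, 2625.01]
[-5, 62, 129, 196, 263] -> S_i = -5 + 67*i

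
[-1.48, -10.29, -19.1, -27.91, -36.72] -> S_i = -1.48 + -8.81*i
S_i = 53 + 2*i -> [53, 55, 57, 59, 61]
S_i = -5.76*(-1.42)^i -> [-5.76, 8.18, -11.61, 16.49, -23.42]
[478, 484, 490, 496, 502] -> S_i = 478 + 6*i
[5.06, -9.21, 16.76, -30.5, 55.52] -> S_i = 5.06*(-1.82)^i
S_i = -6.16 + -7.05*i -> [-6.16, -13.21, -20.26, -27.31, -34.36]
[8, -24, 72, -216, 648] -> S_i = 8*-3^i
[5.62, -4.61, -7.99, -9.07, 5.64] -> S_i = Random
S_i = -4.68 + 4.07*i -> [-4.68, -0.61, 3.46, 7.53, 11.6]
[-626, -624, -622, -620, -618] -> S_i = -626 + 2*i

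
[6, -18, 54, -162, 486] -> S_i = 6*-3^i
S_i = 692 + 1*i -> [692, 693, 694, 695, 696]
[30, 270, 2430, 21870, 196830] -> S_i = 30*9^i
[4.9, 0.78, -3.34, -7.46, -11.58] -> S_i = 4.90 + -4.12*i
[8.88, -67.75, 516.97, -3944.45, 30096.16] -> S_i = 8.88*(-7.63)^i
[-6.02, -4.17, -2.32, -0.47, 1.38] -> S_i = -6.02 + 1.85*i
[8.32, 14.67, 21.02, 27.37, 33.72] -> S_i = 8.32 + 6.35*i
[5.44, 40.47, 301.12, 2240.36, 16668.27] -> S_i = 5.44*7.44^i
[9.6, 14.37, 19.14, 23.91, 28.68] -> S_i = 9.60 + 4.77*i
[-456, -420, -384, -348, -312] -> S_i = -456 + 36*i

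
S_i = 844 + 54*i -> [844, 898, 952, 1006, 1060]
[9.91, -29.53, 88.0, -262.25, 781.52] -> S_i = 9.91*(-2.98)^i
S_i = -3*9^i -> [-3, -27, -243, -2187, -19683]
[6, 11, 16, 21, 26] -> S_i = 6 + 5*i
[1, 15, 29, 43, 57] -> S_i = 1 + 14*i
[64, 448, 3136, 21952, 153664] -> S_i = 64*7^i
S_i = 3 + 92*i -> [3, 95, 187, 279, 371]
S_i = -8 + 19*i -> [-8, 11, 30, 49, 68]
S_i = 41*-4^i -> [41, -164, 656, -2624, 10496]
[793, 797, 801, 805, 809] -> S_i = 793 + 4*i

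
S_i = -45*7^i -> [-45, -315, -2205, -15435, -108045]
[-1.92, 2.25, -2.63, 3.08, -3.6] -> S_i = -1.92*(-1.17)^i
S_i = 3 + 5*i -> [3, 8, 13, 18, 23]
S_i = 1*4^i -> [1, 4, 16, 64, 256]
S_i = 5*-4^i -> [5, -20, 80, -320, 1280]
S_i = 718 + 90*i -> [718, 808, 898, 988, 1078]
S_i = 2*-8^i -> [2, -16, 128, -1024, 8192]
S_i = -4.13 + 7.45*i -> [-4.13, 3.32, 10.77, 18.22, 25.67]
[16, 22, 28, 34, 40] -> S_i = 16 + 6*i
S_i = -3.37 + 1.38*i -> [-3.37, -1.99, -0.61, 0.77, 2.15]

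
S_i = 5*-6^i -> [5, -30, 180, -1080, 6480]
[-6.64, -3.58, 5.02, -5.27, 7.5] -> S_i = Random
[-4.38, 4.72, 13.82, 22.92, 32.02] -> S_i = -4.38 + 9.10*i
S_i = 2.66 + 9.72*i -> [2.66, 12.38, 22.1, 31.82, 41.54]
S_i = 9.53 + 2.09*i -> [9.53, 11.62, 13.71, 15.8, 17.89]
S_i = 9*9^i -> [9, 81, 729, 6561, 59049]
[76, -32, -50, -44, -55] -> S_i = Random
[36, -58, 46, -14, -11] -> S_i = Random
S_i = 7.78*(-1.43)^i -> [7.78, -11.13, 15.91, -22.75, 32.53]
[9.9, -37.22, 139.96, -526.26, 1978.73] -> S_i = 9.90*(-3.76)^i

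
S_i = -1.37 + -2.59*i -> [-1.37, -3.96, -6.55, -9.14, -11.73]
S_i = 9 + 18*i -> [9, 27, 45, 63, 81]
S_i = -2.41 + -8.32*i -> [-2.41, -10.73, -19.05, -27.37, -35.69]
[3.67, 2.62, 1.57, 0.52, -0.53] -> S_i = 3.67 + -1.05*i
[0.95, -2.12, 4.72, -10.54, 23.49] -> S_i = 0.95*(-2.23)^i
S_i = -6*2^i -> [-6, -12, -24, -48, -96]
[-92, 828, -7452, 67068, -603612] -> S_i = -92*-9^i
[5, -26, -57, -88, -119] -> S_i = 5 + -31*i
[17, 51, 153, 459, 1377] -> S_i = 17*3^i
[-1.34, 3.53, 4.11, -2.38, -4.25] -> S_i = Random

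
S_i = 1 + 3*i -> [1, 4, 7, 10, 13]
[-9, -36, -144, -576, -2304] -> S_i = -9*4^i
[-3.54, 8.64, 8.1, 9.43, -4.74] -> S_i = Random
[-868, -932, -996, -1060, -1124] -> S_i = -868 + -64*i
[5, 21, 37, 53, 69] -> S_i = 5 + 16*i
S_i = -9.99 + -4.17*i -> [-9.99, -14.16, -18.33, -22.5, -26.67]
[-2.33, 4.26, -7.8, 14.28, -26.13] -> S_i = -2.33*(-1.83)^i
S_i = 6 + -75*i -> [6, -69, -144, -219, -294]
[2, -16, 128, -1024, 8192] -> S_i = 2*-8^i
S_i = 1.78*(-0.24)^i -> [1.78, -0.43, 0.1, -0.02, 0.01]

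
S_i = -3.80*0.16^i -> [-3.8, -0.61, -0.1, -0.02, -0.0]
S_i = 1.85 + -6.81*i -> [1.85, -4.96, -11.77, -18.58, -25.39]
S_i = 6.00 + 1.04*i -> [6.0, 7.04, 8.08, 9.12, 10.16]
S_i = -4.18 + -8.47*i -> [-4.18, -12.65, -21.12, -29.59, -38.06]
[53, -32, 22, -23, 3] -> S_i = Random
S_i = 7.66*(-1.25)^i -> [7.66, -9.57, 11.97, -14.96, 18.7]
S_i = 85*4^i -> [85, 340, 1360, 5440, 21760]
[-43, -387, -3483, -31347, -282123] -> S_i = -43*9^i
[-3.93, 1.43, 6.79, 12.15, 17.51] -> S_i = -3.93 + 5.36*i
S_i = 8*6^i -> [8, 48, 288, 1728, 10368]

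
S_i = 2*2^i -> [2, 4, 8, 16, 32]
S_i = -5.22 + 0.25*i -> [-5.22, -4.97, -4.72, -4.47, -4.22]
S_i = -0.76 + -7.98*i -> [-0.76, -8.74, -16.72, -24.7, -32.68]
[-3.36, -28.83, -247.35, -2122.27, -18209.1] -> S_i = -3.36*8.58^i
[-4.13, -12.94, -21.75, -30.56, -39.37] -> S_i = -4.13 + -8.81*i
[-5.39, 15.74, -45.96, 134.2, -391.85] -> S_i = -5.39*(-2.92)^i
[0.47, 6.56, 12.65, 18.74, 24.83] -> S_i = 0.47 + 6.09*i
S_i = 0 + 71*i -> [0, 71, 142, 213, 284]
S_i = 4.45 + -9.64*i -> [4.45, -5.19, -14.83, -24.47, -34.11]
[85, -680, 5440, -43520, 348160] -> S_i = 85*-8^i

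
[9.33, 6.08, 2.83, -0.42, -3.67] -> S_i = 9.33 + -3.25*i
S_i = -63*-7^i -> [-63, 441, -3087, 21609, -151263]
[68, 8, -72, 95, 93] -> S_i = Random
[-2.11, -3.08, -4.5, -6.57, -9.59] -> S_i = -2.11*1.46^i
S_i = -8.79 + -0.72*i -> [-8.79, -9.51, -10.23, -10.95, -11.67]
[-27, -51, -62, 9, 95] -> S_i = Random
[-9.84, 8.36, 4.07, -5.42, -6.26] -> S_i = Random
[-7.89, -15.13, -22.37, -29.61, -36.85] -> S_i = -7.89 + -7.24*i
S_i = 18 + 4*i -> [18, 22, 26, 30, 34]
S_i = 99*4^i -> [99, 396, 1584, 6336, 25344]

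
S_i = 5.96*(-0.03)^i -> [5.96, -0.18, 0.01, -0.0, 0.0]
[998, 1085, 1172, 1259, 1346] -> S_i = 998 + 87*i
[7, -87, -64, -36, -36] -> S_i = Random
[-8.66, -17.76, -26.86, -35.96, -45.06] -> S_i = -8.66 + -9.10*i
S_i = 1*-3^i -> [1, -3, 9, -27, 81]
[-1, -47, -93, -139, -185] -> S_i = -1 + -46*i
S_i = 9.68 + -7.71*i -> [9.68, 1.97, -5.74, -13.45, -21.16]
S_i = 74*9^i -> [74, 666, 5994, 53946, 485514]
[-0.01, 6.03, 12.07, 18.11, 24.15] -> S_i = -0.01 + 6.04*i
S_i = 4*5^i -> [4, 20, 100, 500, 2500]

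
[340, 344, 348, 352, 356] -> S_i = 340 + 4*i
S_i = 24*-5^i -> [24, -120, 600, -3000, 15000]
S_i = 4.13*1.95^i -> [4.13, 8.05, 15.7, 30.62, 59.72]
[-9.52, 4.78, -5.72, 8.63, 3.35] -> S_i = Random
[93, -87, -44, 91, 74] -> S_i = Random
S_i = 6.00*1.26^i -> [6.0, 7.56, 9.53, 12.0, 15.12]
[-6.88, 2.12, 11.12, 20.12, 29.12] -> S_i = -6.88 + 9.00*i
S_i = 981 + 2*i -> [981, 983, 985, 987, 989]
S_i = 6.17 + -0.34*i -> [6.17, 5.83, 5.49, 5.15, 4.81]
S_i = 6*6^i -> [6, 36, 216, 1296, 7776]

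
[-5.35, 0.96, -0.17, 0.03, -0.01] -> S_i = -5.35*(-0.18)^i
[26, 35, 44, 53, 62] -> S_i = 26 + 9*i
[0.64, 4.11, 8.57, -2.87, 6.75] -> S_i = Random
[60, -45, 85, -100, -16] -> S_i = Random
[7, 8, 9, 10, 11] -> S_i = 7 + 1*i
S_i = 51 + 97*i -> [51, 148, 245, 342, 439]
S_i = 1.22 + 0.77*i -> [1.22, 1.99, 2.76, 3.53, 4.3]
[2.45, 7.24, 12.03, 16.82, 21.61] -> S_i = 2.45 + 4.79*i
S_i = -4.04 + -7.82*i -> [-4.04, -11.86, -19.68, -27.5, -35.32]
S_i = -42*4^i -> [-42, -168, -672, -2688, -10752]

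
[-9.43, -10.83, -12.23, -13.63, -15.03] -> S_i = -9.43 + -1.40*i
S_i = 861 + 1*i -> [861, 862, 863, 864, 865]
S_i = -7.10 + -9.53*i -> [-7.1, -16.63, -26.16, -35.69, -45.22]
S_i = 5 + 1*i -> [5, 6, 7, 8, 9]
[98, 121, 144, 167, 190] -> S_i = 98 + 23*i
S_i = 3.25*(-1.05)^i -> [3.25, -3.41, 3.58, -3.76, 3.95]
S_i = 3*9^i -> [3, 27, 243, 2187, 19683]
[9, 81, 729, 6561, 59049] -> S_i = 9*9^i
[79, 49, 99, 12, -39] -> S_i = Random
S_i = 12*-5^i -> [12, -60, 300, -1500, 7500]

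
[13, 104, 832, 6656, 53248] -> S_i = 13*8^i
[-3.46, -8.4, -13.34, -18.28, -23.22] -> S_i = -3.46 + -4.94*i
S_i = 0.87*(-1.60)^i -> [0.87, -1.39, 2.23, -3.56, 5.7]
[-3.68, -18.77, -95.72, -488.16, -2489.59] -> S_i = -3.68*5.10^i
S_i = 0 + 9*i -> [0, 9, 18, 27, 36]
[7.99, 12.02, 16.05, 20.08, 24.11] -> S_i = 7.99 + 4.03*i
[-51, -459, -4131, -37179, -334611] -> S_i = -51*9^i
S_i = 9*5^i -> [9, 45, 225, 1125, 5625]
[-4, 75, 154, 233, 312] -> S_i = -4 + 79*i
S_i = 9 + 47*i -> [9, 56, 103, 150, 197]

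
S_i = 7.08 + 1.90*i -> [7.08, 8.98, 10.88, 12.78, 14.68]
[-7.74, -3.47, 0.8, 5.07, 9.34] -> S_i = -7.74 + 4.27*i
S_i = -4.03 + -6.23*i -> [-4.03, -10.26, -16.49, -22.72, -28.95]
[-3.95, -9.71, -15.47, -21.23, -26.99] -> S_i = -3.95 + -5.76*i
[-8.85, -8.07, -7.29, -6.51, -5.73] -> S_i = -8.85 + 0.78*i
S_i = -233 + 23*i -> [-233, -210, -187, -164, -141]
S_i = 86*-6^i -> [86, -516, 3096, -18576, 111456]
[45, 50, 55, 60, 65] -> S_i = 45 + 5*i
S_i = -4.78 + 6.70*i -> [-4.78, 1.92, 8.62, 15.32, 22.02]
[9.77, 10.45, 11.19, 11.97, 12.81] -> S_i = 9.77*1.07^i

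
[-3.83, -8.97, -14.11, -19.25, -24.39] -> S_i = -3.83 + -5.14*i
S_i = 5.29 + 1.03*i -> [5.29, 6.32, 7.35, 8.38, 9.41]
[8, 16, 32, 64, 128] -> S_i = 8*2^i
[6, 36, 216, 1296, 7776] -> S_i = 6*6^i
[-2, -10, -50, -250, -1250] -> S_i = -2*5^i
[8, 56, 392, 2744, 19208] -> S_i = 8*7^i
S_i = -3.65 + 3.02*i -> [-3.65, -0.63, 2.39, 5.41, 8.43]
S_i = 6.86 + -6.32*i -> [6.86, 0.54, -5.78, -12.1, -18.42]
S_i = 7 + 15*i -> [7, 22, 37, 52, 67]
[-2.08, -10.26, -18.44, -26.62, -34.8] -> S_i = -2.08 + -8.18*i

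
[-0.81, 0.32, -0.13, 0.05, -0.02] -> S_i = -0.81*(-0.40)^i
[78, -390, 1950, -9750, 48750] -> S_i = 78*-5^i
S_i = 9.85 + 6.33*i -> [9.85, 16.18, 22.51, 28.84, 35.17]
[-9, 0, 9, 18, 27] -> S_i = -9 + 9*i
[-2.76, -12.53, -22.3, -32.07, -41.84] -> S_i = -2.76 + -9.77*i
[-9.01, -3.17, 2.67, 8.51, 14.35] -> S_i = -9.01 + 5.84*i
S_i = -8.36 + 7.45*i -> [-8.36, -0.91, 6.54, 13.99, 21.44]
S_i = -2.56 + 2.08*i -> [-2.56, -0.48, 1.6, 3.68, 5.76]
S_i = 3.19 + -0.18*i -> [3.19, 3.01, 2.83, 2.65, 2.47]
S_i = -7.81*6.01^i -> [-7.81, -46.94, -282.1, -1695.41, -10189.41]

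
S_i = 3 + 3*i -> [3, 6, 9, 12, 15]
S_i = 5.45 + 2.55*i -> [5.45, 8.0, 10.55, 13.1, 15.65]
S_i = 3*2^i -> [3, 6, 12, 24, 48]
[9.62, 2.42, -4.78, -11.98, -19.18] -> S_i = 9.62 + -7.20*i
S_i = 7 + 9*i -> [7, 16, 25, 34, 43]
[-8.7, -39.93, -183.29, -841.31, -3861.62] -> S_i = -8.70*4.59^i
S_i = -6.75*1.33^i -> [-6.75, -8.98, -11.94, -15.88, -21.12]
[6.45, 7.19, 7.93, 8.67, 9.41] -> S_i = 6.45 + 0.74*i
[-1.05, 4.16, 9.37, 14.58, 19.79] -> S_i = -1.05 + 5.21*i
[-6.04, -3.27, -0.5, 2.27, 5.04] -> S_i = -6.04 + 2.77*i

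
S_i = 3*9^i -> [3, 27, 243, 2187, 19683]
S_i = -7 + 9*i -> [-7, 2, 11, 20, 29]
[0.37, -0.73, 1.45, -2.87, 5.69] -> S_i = 0.37*(-1.98)^i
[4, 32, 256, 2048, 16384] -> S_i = 4*8^i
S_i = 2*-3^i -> [2, -6, 18, -54, 162]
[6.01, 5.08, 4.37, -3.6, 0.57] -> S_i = Random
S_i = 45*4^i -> [45, 180, 720, 2880, 11520]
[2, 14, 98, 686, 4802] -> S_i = 2*7^i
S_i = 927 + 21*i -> [927, 948, 969, 990, 1011]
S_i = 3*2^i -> [3, 6, 12, 24, 48]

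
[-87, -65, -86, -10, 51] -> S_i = Random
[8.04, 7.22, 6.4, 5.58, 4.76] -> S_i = 8.04 + -0.82*i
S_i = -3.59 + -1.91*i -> [-3.59, -5.5, -7.41, -9.32, -11.23]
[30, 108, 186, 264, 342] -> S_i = 30 + 78*i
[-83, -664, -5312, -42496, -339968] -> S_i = -83*8^i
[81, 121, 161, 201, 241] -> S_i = 81 + 40*i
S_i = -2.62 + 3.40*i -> [-2.62, 0.78, 4.18, 7.58, 10.98]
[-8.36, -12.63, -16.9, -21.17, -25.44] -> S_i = -8.36 + -4.27*i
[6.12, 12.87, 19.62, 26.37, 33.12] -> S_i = 6.12 + 6.75*i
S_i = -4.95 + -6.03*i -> [-4.95, -10.98, -17.01, -23.04, -29.07]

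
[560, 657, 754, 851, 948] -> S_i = 560 + 97*i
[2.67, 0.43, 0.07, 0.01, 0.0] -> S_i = 2.67*0.16^i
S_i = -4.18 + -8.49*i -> [-4.18, -12.67, -21.16, -29.65, -38.14]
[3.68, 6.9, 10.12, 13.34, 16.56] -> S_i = 3.68 + 3.22*i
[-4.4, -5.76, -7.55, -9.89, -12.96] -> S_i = -4.40*1.31^i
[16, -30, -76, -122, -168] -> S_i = 16 + -46*i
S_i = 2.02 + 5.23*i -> [2.02, 7.25, 12.48, 17.71, 22.94]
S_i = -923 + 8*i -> [-923, -915, -907, -899, -891]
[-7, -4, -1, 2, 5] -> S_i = -7 + 3*i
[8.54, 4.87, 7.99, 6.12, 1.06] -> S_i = Random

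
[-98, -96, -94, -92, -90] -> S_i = -98 + 2*i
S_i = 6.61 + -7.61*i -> [6.61, -1.0, -8.61, -16.22, -23.83]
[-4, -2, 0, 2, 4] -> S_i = -4 + 2*i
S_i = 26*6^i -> [26, 156, 936, 5616, 33696]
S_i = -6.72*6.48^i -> [-6.72, -43.55, -282.18, -1828.5, -11848.66]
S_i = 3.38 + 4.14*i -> [3.38, 7.52, 11.66, 15.8, 19.94]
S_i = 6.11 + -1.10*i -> [6.11, 5.01, 3.91, 2.81, 1.71]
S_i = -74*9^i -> [-74, -666, -5994, -53946, -485514]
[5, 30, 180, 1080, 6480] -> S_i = 5*6^i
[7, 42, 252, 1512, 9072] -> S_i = 7*6^i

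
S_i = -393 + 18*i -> [-393, -375, -357, -339, -321]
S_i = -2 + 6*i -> [-2, 4, 10, 16, 22]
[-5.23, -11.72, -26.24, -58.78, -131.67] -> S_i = -5.23*2.24^i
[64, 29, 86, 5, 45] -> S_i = Random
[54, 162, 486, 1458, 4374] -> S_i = 54*3^i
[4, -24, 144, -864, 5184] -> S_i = 4*-6^i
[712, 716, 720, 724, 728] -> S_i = 712 + 4*i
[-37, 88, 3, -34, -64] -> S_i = Random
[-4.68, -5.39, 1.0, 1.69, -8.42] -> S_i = Random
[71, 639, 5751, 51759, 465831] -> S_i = 71*9^i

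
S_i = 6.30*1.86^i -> [6.3, 11.72, 21.8, 40.54, 75.4]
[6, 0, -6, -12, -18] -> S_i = 6 + -6*i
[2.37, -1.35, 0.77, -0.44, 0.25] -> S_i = 2.37*(-0.57)^i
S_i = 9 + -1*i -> [9, 8, 7, 6, 5]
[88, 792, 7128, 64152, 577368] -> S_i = 88*9^i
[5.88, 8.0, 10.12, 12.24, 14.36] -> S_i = 5.88 + 2.12*i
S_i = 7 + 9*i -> [7, 16, 25, 34, 43]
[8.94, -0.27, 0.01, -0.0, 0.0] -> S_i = 8.94*(-0.03)^i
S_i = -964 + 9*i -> [-964, -955, -946, -937, -928]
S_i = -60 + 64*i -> [-60, 4, 68, 132, 196]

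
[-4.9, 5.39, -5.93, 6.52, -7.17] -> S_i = -4.90*(-1.10)^i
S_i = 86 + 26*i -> [86, 112, 138, 164, 190]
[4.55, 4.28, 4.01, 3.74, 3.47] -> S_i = 4.55 + -0.27*i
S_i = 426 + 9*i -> [426, 435, 444, 453, 462]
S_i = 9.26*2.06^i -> [9.26, 19.08, 39.3, 80.95, 166.76]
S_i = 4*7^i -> [4, 28, 196, 1372, 9604]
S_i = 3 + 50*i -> [3, 53, 103, 153, 203]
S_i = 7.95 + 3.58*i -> [7.95, 11.53, 15.11, 18.69, 22.27]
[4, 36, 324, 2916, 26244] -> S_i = 4*9^i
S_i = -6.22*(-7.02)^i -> [-6.22, 43.66, -306.52, 2151.8, -15105.63]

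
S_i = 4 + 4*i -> [4, 8, 12, 16, 20]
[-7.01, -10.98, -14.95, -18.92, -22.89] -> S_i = -7.01 + -3.97*i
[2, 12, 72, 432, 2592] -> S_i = 2*6^i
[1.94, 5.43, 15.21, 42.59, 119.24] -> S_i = 1.94*2.80^i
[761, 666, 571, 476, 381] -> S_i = 761 + -95*i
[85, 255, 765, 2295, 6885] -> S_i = 85*3^i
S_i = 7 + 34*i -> [7, 41, 75, 109, 143]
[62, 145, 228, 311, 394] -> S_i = 62 + 83*i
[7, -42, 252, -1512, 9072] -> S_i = 7*-6^i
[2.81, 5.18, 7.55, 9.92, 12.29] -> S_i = 2.81 + 2.37*i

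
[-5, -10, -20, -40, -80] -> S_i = -5*2^i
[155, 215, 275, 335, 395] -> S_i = 155 + 60*i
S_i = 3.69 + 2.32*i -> [3.69, 6.01, 8.33, 10.65, 12.97]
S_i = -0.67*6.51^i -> [-0.67, -4.36, -28.39, -184.85, -1203.37]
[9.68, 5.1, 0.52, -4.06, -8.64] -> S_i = 9.68 + -4.58*i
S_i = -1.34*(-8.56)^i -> [-1.34, 11.47, -98.19, 840.48, -7194.49]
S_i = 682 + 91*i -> [682, 773, 864, 955, 1046]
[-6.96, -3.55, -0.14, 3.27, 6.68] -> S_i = -6.96 + 3.41*i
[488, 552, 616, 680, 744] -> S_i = 488 + 64*i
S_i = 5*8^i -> [5, 40, 320, 2560, 20480]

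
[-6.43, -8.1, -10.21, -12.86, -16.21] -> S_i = -6.43*1.26^i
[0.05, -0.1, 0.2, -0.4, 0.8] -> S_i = 0.05*(-2.00)^i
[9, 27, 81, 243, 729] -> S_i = 9*3^i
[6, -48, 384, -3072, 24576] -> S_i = 6*-8^i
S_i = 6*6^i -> [6, 36, 216, 1296, 7776]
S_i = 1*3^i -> [1, 3, 9, 27, 81]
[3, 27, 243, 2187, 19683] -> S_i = 3*9^i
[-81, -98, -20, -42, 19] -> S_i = Random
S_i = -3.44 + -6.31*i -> [-3.44, -9.75, -16.06, -22.37, -28.68]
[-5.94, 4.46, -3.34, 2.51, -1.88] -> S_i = -5.94*(-0.75)^i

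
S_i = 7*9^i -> [7, 63, 567, 5103, 45927]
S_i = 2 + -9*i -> [2, -7, -16, -25, -34]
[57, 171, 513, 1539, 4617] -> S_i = 57*3^i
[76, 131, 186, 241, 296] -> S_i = 76 + 55*i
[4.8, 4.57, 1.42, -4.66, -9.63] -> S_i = Random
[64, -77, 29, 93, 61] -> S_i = Random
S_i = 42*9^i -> [42, 378, 3402, 30618, 275562]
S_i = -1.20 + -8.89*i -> [-1.2, -10.09, -18.98, -27.87, -36.76]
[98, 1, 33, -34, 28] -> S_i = Random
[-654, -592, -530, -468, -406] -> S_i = -654 + 62*i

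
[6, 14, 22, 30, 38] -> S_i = 6 + 8*i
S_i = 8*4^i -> [8, 32, 128, 512, 2048]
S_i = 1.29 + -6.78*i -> [1.29, -5.49, -12.27, -19.05, -25.83]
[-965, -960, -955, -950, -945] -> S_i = -965 + 5*i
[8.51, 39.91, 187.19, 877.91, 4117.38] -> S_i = 8.51*4.69^i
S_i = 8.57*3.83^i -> [8.57, 32.82, 125.71, 481.48, 1844.06]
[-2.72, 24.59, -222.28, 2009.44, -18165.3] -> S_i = -2.72*(-9.04)^i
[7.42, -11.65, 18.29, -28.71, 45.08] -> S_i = 7.42*(-1.57)^i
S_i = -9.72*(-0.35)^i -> [-9.72, 3.4, -1.19, 0.42, -0.15]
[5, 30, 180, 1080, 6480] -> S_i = 5*6^i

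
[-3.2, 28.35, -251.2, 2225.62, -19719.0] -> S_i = -3.20*(-8.86)^i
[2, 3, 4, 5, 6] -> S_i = 2 + 1*i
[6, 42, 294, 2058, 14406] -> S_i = 6*7^i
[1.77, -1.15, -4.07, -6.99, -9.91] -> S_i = 1.77 + -2.92*i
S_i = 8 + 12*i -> [8, 20, 32, 44, 56]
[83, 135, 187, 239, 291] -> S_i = 83 + 52*i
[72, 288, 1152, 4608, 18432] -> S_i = 72*4^i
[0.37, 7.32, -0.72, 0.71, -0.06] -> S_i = Random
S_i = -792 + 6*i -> [-792, -786, -780, -774, -768]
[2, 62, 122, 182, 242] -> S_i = 2 + 60*i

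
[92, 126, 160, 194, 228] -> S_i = 92 + 34*i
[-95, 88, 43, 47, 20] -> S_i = Random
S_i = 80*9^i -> [80, 720, 6480, 58320, 524880]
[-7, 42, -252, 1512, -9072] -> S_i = -7*-6^i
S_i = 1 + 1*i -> [1, 2, 3, 4, 5]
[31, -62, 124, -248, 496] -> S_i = 31*-2^i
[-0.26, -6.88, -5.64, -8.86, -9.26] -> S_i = Random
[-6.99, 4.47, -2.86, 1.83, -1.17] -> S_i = -6.99*(-0.64)^i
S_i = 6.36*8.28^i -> [6.36, 52.66, 436.03, 3610.34, 29893.62]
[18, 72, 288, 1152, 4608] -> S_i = 18*4^i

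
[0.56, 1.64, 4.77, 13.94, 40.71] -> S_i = 0.56*2.92^i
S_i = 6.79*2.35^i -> [6.79, 15.96, 37.5, 88.12, 207.08]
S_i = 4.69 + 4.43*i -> [4.69, 9.12, 13.55, 17.98, 22.41]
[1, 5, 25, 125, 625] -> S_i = 1*5^i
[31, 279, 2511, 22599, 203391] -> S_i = 31*9^i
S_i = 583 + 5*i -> [583, 588, 593, 598, 603]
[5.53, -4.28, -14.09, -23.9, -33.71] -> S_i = 5.53 + -9.81*i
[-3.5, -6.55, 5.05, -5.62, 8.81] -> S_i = Random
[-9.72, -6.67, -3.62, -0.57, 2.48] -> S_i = -9.72 + 3.05*i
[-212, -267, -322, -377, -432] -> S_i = -212 + -55*i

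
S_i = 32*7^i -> [32, 224, 1568, 10976, 76832]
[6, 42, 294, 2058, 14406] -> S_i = 6*7^i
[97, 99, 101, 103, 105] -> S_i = 97 + 2*i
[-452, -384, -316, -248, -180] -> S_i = -452 + 68*i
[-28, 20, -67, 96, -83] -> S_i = Random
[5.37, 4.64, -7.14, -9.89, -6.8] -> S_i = Random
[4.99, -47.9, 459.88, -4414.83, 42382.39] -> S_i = 4.99*(-9.60)^i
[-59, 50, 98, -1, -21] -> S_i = Random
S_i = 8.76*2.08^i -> [8.76, 18.22, 37.9, 78.83, 163.97]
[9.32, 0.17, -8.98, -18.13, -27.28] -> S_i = 9.32 + -9.15*i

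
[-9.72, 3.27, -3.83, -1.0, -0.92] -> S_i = Random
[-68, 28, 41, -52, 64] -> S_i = Random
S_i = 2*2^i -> [2, 4, 8, 16, 32]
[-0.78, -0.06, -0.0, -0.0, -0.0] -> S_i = -0.78*0.08^i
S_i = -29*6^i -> [-29, -174, -1044, -6264, -37584]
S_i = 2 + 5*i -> [2, 7, 12, 17, 22]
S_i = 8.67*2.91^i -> [8.67, 25.23, 73.42, 213.65, 621.71]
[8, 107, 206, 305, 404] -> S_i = 8 + 99*i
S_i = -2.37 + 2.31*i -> [-2.37, -0.06, 2.25, 4.56, 6.87]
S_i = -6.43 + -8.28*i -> [-6.43, -14.71, -22.99, -31.27, -39.55]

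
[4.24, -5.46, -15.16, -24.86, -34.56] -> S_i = 4.24 + -9.70*i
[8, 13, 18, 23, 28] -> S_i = 8 + 5*i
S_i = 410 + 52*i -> [410, 462, 514, 566, 618]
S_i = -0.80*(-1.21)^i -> [-0.8, 0.97, -1.17, 1.42, -1.71]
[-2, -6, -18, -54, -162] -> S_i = -2*3^i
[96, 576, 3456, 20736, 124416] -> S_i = 96*6^i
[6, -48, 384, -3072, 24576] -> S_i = 6*-8^i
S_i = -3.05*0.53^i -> [-3.05, -1.62, -0.86, -0.45, -0.24]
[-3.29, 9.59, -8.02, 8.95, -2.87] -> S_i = Random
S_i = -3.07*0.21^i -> [-3.07, -0.64, -0.14, -0.03, -0.01]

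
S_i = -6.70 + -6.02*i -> [-6.7, -12.72, -18.74, -24.76, -30.78]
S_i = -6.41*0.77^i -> [-6.41, -4.94, -3.8, -2.93, -2.25]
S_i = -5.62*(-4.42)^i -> [-5.62, 24.84, -109.79, 485.29, -2144.99]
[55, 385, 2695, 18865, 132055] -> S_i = 55*7^i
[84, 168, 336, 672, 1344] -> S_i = 84*2^i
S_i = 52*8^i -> [52, 416, 3328, 26624, 212992]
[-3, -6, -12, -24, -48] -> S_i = -3*2^i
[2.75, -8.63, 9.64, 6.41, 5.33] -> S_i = Random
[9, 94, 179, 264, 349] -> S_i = 9 + 85*i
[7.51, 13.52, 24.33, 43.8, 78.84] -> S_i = 7.51*1.80^i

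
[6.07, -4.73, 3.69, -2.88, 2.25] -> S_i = 6.07*(-0.78)^i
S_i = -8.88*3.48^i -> [-8.88, -30.9, -107.54, -374.24, -1302.36]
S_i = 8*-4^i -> [8, -32, 128, -512, 2048]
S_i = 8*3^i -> [8, 24, 72, 216, 648]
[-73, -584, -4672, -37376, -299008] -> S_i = -73*8^i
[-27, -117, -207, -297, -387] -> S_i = -27 + -90*i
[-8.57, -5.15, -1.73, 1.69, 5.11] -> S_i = -8.57 + 3.42*i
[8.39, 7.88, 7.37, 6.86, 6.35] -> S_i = 8.39 + -0.51*i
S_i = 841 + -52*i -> [841, 789, 737, 685, 633]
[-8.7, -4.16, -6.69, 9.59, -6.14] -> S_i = Random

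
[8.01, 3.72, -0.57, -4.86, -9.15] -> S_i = 8.01 + -4.29*i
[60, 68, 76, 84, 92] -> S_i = 60 + 8*i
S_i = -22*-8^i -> [-22, 176, -1408, 11264, -90112]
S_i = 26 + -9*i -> [26, 17, 8, -1, -10]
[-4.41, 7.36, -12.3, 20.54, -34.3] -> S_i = -4.41*(-1.67)^i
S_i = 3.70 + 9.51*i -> [3.7, 13.21, 22.72, 32.23, 41.74]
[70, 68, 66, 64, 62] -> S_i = 70 + -2*i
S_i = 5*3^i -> [5, 15, 45, 135, 405]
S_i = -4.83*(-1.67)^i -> [-4.83, 8.07, -13.47, 22.5, -37.57]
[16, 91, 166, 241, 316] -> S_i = 16 + 75*i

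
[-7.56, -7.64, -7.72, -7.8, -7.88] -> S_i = -7.56 + -0.08*i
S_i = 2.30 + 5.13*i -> [2.3, 7.43, 12.56, 17.69, 22.82]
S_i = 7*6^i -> [7, 42, 252, 1512, 9072]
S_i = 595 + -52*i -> [595, 543, 491, 439, 387]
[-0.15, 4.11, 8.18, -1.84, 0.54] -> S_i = Random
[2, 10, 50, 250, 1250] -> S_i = 2*5^i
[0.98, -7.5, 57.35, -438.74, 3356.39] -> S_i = 0.98*(-7.65)^i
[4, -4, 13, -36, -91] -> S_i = Random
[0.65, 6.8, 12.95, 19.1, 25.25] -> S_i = 0.65 + 6.15*i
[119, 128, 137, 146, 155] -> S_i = 119 + 9*i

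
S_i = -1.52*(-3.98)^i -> [-1.52, 6.05, -24.08, 95.83, -381.4]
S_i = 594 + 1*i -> [594, 595, 596, 597, 598]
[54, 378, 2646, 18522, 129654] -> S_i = 54*7^i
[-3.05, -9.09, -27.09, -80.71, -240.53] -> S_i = -3.05*2.98^i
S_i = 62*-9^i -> [62, -558, 5022, -45198, 406782]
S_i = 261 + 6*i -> [261, 267, 273, 279, 285]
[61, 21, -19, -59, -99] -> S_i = 61 + -40*i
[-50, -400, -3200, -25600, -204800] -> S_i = -50*8^i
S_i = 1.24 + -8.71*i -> [1.24, -7.47, -16.18, -24.89, -33.6]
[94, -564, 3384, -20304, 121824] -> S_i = 94*-6^i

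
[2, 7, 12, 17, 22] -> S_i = 2 + 5*i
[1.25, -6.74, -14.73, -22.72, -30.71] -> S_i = 1.25 + -7.99*i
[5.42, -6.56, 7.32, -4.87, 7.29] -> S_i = Random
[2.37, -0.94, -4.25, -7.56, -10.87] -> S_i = 2.37 + -3.31*i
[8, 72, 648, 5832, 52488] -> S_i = 8*9^i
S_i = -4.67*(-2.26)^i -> [-4.67, 10.55, -23.85, 53.91, -121.83]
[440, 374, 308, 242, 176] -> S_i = 440 + -66*i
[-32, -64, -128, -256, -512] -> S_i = -32*2^i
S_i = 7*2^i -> [7, 14, 28, 56, 112]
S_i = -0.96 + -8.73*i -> [-0.96, -9.69, -18.42, -27.15, -35.88]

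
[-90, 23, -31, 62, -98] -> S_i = Random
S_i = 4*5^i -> [4, 20, 100, 500, 2500]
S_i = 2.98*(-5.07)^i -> [2.98, -15.11, 76.6, -388.37, 1969.01]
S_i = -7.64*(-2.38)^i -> [-7.64, 18.18, -43.28, 103.0, -245.13]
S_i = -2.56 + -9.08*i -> [-2.56, -11.64, -20.72, -29.8, -38.88]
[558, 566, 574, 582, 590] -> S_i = 558 + 8*i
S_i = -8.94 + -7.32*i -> [-8.94, -16.26, -23.58, -30.9, -38.22]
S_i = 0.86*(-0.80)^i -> [0.86, -0.69, 0.55, -0.44, 0.35]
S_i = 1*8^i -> [1, 8, 64, 512, 4096]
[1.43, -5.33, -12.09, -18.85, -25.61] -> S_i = 1.43 + -6.76*i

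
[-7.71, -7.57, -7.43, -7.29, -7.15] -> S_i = -7.71 + 0.14*i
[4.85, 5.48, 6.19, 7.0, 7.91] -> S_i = 4.85*1.13^i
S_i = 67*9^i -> [67, 603, 5427, 48843, 439587]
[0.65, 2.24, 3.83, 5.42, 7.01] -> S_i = 0.65 + 1.59*i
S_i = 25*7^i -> [25, 175, 1225, 8575, 60025]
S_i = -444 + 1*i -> [-444, -443, -442, -441, -440]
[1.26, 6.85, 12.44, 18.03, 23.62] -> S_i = 1.26 + 5.59*i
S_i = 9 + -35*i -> [9, -26, -61, -96, -131]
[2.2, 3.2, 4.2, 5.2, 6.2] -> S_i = 2.20 + 1.00*i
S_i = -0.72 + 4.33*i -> [-0.72, 3.61, 7.94, 12.27, 16.6]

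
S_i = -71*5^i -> [-71, -355, -1775, -8875, -44375]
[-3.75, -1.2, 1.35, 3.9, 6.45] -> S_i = -3.75 + 2.55*i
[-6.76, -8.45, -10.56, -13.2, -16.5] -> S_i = -6.76*1.25^i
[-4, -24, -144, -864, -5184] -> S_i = -4*6^i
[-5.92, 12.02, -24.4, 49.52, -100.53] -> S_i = -5.92*(-2.03)^i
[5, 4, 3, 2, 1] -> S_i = 5 + -1*i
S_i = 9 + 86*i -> [9, 95, 181, 267, 353]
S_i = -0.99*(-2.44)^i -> [-0.99, 2.42, -5.89, 14.38, -35.09]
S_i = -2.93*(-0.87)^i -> [-2.93, 2.55, -2.22, 1.93, -1.68]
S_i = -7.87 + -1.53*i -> [-7.87, -9.4, -10.93, -12.46, -13.99]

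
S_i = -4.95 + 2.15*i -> [-4.95, -2.8, -0.65, 1.5, 3.65]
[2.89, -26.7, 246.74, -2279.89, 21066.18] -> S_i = 2.89*(-9.24)^i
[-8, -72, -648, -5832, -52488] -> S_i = -8*9^i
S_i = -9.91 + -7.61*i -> [-9.91, -17.52, -25.13, -32.74, -40.35]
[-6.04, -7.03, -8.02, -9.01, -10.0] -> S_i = -6.04 + -0.99*i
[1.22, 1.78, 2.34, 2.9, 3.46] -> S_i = 1.22 + 0.56*i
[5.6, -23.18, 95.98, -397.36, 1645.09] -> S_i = 5.60*(-4.14)^i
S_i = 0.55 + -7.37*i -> [0.55, -6.82, -14.19, -21.56, -28.93]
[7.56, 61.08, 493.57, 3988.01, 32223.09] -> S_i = 7.56*8.08^i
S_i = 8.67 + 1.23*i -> [8.67, 9.9, 11.13, 12.36, 13.59]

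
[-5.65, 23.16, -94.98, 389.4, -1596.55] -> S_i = -5.65*(-4.10)^i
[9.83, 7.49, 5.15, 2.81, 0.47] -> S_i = 9.83 + -2.34*i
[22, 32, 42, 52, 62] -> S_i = 22 + 10*i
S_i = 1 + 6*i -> [1, 7, 13, 19, 25]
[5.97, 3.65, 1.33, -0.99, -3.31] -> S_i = 5.97 + -2.32*i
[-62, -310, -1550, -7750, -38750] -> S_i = -62*5^i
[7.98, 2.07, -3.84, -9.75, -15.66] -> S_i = 7.98 + -5.91*i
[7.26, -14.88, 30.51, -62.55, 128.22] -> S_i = 7.26*(-2.05)^i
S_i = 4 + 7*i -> [4, 11, 18, 25, 32]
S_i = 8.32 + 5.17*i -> [8.32, 13.49, 18.66, 23.83, 29.0]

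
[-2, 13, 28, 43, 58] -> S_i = -2 + 15*i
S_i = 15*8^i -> [15, 120, 960, 7680, 61440]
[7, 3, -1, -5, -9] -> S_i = 7 + -4*i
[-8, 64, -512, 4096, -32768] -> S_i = -8*-8^i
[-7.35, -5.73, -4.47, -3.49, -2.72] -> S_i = -7.35*0.78^i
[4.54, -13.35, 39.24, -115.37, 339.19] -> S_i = 4.54*(-2.94)^i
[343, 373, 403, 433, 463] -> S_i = 343 + 30*i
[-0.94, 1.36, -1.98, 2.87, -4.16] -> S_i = -0.94*(-1.45)^i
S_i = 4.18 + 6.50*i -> [4.18, 10.68, 17.18, 23.68, 30.18]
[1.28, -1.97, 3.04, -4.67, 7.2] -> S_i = 1.28*(-1.54)^i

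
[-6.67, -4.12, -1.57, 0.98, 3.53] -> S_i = -6.67 + 2.55*i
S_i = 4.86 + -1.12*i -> [4.86, 3.74, 2.62, 1.5, 0.38]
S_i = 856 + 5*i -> [856, 861, 866, 871, 876]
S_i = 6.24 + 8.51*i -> [6.24, 14.75, 23.26, 31.77, 40.28]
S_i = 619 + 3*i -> [619, 622, 625, 628, 631]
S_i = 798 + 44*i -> [798, 842, 886, 930, 974]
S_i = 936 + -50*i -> [936, 886, 836, 786, 736]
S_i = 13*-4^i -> [13, -52, 208, -832, 3328]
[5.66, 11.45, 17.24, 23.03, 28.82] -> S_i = 5.66 + 5.79*i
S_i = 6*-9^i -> [6, -54, 486, -4374, 39366]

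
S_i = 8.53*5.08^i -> [8.53, 43.33, 220.13, 1118.25, 5680.73]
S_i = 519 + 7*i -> [519, 526, 533, 540, 547]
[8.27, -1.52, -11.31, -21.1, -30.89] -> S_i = 8.27 + -9.79*i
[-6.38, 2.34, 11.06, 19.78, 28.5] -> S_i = -6.38 + 8.72*i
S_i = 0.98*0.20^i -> [0.98, 0.2, 0.04, 0.01, 0.0]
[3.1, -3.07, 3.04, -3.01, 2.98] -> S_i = 3.10*(-0.99)^i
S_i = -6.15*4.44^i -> [-6.15, -27.31, -121.24, -538.3, -2390.05]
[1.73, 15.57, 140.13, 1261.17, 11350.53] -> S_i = 1.73*9.00^i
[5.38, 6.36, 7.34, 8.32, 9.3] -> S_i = 5.38 + 0.98*i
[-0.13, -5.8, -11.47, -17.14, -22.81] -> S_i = -0.13 + -5.67*i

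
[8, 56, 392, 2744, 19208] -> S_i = 8*7^i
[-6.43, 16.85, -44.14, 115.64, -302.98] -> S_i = -6.43*(-2.62)^i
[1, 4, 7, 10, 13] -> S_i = 1 + 3*i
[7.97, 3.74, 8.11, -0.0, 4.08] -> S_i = Random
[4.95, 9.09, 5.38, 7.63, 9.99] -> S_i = Random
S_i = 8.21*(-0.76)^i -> [8.21, -6.24, 4.74, -3.6, 2.74]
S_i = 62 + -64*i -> [62, -2, -66, -130, -194]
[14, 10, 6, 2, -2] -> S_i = 14 + -4*i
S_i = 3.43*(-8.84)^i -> [3.43, -30.32, 268.04, -2369.47, 20946.1]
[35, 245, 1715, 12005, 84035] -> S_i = 35*7^i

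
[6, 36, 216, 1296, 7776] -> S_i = 6*6^i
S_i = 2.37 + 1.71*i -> [2.37, 4.08, 5.79, 7.5, 9.21]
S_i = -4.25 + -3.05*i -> [-4.25, -7.3, -10.35, -13.4, -16.45]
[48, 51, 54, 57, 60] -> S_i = 48 + 3*i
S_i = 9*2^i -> [9, 18, 36, 72, 144]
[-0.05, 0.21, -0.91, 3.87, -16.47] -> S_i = -0.05*(-4.26)^i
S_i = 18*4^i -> [18, 72, 288, 1152, 4608]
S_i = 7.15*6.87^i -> [7.15, 49.12, 337.46, 2318.34, 15926.96]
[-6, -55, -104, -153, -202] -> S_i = -6 + -49*i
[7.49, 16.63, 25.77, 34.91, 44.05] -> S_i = 7.49 + 9.14*i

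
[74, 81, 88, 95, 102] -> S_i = 74 + 7*i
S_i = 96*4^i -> [96, 384, 1536, 6144, 24576]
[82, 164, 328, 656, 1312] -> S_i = 82*2^i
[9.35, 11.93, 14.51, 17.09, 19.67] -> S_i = 9.35 + 2.58*i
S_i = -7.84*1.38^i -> [-7.84, -10.82, -14.93, -20.6, -28.43]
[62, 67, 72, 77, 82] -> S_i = 62 + 5*i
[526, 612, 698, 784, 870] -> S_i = 526 + 86*i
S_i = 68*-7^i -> [68, -476, 3332, -23324, 163268]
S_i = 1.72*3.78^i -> [1.72, 6.5, 24.58, 92.9, 351.15]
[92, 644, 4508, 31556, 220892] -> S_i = 92*7^i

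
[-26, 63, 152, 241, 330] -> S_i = -26 + 89*i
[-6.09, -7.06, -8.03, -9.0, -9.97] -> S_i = -6.09 + -0.97*i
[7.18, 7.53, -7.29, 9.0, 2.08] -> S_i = Random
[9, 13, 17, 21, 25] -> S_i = 9 + 4*i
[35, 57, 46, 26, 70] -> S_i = Random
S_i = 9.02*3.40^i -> [9.02, 30.67, 104.27, 354.52, 1205.38]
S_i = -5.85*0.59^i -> [-5.85, -3.45, -2.04, -1.2, -0.71]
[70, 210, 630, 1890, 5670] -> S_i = 70*3^i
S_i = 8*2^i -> [8, 16, 32, 64, 128]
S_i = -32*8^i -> [-32, -256, -2048, -16384, -131072]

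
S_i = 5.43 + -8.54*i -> [5.43, -3.11, -11.65, -20.19, -28.73]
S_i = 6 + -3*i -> [6, 3, 0, -3, -6]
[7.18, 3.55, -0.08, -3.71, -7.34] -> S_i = 7.18 + -3.63*i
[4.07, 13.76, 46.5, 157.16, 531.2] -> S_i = 4.07*3.38^i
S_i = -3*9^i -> [-3, -27, -243, -2187, -19683]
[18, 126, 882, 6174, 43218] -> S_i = 18*7^i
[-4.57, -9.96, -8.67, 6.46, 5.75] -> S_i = Random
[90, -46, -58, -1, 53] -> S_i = Random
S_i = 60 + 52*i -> [60, 112, 164, 216, 268]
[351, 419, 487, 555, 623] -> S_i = 351 + 68*i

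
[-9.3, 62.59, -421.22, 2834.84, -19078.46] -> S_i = -9.30*(-6.73)^i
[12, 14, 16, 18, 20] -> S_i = 12 + 2*i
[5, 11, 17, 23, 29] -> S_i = 5 + 6*i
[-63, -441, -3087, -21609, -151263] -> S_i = -63*7^i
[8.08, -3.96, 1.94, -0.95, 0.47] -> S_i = 8.08*(-0.49)^i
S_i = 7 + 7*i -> [7, 14, 21, 28, 35]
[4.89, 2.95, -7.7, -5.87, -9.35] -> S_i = Random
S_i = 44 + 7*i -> [44, 51, 58, 65, 72]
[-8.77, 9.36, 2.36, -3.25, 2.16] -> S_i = Random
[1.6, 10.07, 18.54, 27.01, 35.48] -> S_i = 1.60 + 8.47*i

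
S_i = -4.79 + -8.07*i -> [-4.79, -12.86, -20.93, -29.0, -37.07]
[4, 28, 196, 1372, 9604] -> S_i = 4*7^i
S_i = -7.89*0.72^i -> [-7.89, -5.68, -4.09, -2.94, -2.12]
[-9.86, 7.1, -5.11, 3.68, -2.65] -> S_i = -9.86*(-0.72)^i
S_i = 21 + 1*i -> [21, 22, 23, 24, 25]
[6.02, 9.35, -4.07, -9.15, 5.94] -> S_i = Random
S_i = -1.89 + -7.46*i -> [-1.89, -9.35, -16.81, -24.27, -31.73]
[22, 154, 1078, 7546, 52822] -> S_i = 22*7^i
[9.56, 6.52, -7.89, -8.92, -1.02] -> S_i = Random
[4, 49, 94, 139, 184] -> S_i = 4 + 45*i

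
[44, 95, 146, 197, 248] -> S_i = 44 + 51*i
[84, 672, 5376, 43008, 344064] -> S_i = 84*8^i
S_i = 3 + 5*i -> [3, 8, 13, 18, 23]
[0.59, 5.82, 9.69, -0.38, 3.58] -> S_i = Random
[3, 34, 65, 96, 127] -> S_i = 3 + 31*i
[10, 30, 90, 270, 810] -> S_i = 10*3^i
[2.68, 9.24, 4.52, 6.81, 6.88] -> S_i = Random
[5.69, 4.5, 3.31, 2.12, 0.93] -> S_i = 5.69 + -1.19*i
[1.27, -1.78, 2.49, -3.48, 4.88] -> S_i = 1.27*(-1.40)^i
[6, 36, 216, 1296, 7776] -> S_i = 6*6^i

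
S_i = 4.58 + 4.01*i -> [4.58, 8.59, 12.6, 16.61, 20.62]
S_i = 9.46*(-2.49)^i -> [9.46, -23.56, 58.65, -146.05, 363.65]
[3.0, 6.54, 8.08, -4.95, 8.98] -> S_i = Random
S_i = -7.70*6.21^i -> [-7.7, -47.82, -296.94, -1844.02, -11451.36]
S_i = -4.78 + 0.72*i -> [-4.78, -4.06, -3.34, -2.62, -1.9]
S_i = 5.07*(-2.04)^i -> [5.07, -10.34, 21.1, -43.04, 87.81]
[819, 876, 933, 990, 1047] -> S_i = 819 + 57*i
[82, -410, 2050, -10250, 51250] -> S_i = 82*-5^i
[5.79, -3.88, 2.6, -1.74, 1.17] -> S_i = 5.79*(-0.67)^i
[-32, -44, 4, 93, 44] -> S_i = Random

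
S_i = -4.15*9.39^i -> [-4.15, -38.97, -365.91, -3435.93, -32263.42]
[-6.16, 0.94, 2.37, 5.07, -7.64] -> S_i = Random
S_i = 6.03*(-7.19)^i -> [6.03, -43.36, 311.73, -2241.32, 16115.1]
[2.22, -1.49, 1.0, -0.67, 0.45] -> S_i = 2.22*(-0.67)^i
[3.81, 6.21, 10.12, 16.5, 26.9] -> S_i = 3.81*1.63^i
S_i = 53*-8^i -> [53, -424, 3392, -27136, 217088]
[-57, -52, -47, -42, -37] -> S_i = -57 + 5*i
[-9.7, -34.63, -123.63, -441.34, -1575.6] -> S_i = -9.70*3.57^i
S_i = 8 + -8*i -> [8, 0, -8, -16, -24]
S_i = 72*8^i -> [72, 576, 4608, 36864, 294912]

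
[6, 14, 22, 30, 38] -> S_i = 6 + 8*i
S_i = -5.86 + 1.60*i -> [-5.86, -4.26, -2.66, -1.06, 0.54]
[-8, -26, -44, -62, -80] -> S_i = -8 + -18*i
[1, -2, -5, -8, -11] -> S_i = 1 + -3*i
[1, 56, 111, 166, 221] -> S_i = 1 + 55*i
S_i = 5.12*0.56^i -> [5.12, 2.87, 1.61, 0.9, 0.5]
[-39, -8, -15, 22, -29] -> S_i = Random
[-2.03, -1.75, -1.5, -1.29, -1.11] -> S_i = -2.03*0.86^i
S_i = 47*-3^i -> [47, -141, 423, -1269, 3807]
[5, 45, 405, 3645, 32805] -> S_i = 5*9^i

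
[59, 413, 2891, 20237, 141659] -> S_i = 59*7^i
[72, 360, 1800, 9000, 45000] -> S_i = 72*5^i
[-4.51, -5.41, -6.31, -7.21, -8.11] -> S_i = -4.51 + -0.90*i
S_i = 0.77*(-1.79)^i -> [0.77, -1.38, 2.47, -4.42, 7.91]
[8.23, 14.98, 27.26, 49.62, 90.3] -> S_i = 8.23*1.82^i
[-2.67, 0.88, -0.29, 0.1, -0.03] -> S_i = -2.67*(-0.33)^i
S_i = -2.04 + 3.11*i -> [-2.04, 1.07, 4.18, 7.29, 10.4]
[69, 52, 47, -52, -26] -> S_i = Random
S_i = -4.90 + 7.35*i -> [-4.9, 2.45, 9.8, 17.15, 24.5]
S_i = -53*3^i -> [-53, -159, -477, -1431, -4293]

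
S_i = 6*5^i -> [6, 30, 150, 750, 3750]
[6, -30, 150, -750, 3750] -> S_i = 6*-5^i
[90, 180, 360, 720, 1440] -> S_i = 90*2^i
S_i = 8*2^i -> [8, 16, 32, 64, 128]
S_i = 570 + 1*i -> [570, 571, 572, 573, 574]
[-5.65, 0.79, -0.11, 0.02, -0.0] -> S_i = -5.65*(-0.14)^i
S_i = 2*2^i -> [2, 4, 8, 16, 32]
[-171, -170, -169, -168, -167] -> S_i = -171 + 1*i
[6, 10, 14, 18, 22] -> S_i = 6 + 4*i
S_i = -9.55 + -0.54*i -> [-9.55, -10.09, -10.63, -11.17, -11.71]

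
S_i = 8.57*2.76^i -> [8.57, 23.65, 65.28, 180.18, 497.3]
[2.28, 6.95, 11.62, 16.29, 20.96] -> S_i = 2.28 + 4.67*i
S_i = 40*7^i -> [40, 280, 1960, 13720, 96040]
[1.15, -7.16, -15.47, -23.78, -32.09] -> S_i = 1.15 + -8.31*i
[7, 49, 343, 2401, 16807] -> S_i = 7*7^i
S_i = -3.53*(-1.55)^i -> [-3.53, 5.47, -8.48, 13.15, -20.38]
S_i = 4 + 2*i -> [4, 6, 8, 10, 12]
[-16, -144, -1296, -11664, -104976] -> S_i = -16*9^i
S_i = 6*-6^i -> [6, -36, 216, -1296, 7776]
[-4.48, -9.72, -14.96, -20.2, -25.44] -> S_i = -4.48 + -5.24*i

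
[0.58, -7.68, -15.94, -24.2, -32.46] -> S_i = 0.58 + -8.26*i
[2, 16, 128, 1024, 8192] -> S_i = 2*8^i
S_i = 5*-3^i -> [5, -15, 45, -135, 405]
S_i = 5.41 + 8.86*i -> [5.41, 14.27, 23.13, 31.99, 40.85]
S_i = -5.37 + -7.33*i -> [-5.37, -12.7, -20.03, -27.36, -34.69]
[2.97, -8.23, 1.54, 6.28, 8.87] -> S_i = Random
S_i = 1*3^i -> [1, 3, 9, 27, 81]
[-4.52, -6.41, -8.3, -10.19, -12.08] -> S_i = -4.52 + -1.89*i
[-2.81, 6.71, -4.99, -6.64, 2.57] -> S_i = Random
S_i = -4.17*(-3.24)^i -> [-4.17, 13.51, -43.77, 141.83, -459.53]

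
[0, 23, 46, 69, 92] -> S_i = 0 + 23*i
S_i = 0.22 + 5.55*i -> [0.22, 5.77, 11.32, 16.87, 22.42]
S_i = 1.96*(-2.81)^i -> [1.96, -5.51, 15.48, -43.49, 122.2]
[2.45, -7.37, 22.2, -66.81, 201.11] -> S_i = 2.45*(-3.01)^i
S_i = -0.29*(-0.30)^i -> [-0.29, 0.09, -0.03, 0.01, -0.0]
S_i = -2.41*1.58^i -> [-2.41, -3.81, -6.02, -9.51, -15.02]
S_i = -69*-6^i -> [-69, 414, -2484, 14904, -89424]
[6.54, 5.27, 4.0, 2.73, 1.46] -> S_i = 6.54 + -1.27*i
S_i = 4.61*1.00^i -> [4.61, 4.61, 4.61, 4.61, 4.61]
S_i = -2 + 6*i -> [-2, 4, 10, 16, 22]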